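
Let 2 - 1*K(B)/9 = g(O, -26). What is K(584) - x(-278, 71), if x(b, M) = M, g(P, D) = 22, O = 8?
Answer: -251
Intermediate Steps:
K(B) = -180 (K(B) = 18 - 9*22 = 18 - 198 = -180)
K(584) - x(-278, 71) = -180 - 1*71 = -180 - 71 = -251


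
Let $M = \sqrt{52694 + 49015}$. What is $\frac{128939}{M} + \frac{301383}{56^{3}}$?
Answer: $\frac{301383}{175616} + \frac{128939 \sqrt{11301}}{33903} \approx 406.02$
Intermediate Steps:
$M = 3 \sqrt{11301}$ ($M = \sqrt{101709} = 3 \sqrt{11301} \approx 318.92$)
$\frac{128939}{M} + \frac{301383}{56^{3}} = \frac{128939}{3 \sqrt{11301}} + \frac{301383}{56^{3}} = 128939 \frac{\sqrt{11301}}{33903} + \frac{301383}{175616} = \frac{128939 \sqrt{11301}}{33903} + 301383 \cdot \frac{1}{175616} = \frac{128939 \sqrt{11301}}{33903} + \frac{301383}{175616} = \frac{301383}{175616} + \frac{128939 \sqrt{11301}}{33903}$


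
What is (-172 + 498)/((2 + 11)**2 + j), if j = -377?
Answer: -163/104 ≈ -1.5673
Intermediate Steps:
(-172 + 498)/((2 + 11)**2 + j) = (-172 + 498)/((2 + 11)**2 - 377) = 326/(13**2 - 377) = 326/(169 - 377) = 326/(-208) = 326*(-1/208) = -163/104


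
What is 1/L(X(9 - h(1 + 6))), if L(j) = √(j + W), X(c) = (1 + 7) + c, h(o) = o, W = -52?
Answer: -I*√42/42 ≈ -0.1543*I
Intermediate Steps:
X(c) = 8 + c
L(j) = √(-52 + j) (L(j) = √(j - 52) = √(-52 + j))
1/L(X(9 - h(1 + 6))) = 1/(√(-52 + (8 + (9 - (1 + 6))))) = 1/(√(-52 + (8 + (9 - 1*7)))) = 1/(√(-52 + (8 + (9 - 7)))) = 1/(√(-52 + (8 + 2))) = 1/(√(-52 + 10)) = 1/(√(-42)) = 1/(I*√42) = -I*√42/42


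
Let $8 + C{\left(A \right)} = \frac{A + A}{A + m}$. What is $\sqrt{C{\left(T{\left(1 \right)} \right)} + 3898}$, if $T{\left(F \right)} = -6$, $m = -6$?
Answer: $\sqrt{3891} \approx 62.378$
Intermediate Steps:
$C{\left(A \right)} = -8 + \frac{2 A}{-6 + A}$ ($C{\left(A \right)} = -8 + \frac{A + A}{A - 6} = -8 + \frac{2 A}{-6 + A}$)
$\sqrt{C{\left(T{\left(1 \right)} \right)} + 3898} = \sqrt{\frac{6 \left(8 - -6\right)}{-6 - 6} + 3898} = \sqrt{\frac{6 \left(8 + 6\right)}{-12} + 3898} = \sqrt{6 \left(- \frac{1}{12}\right) 14 + 3898} = \sqrt{-7 + 3898} = \sqrt{3891}$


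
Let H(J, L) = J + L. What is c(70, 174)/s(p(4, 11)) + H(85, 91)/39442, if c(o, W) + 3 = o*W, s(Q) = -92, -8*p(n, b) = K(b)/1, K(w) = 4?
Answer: -240134521/1814332 ≈ -132.35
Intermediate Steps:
p(n, b) = -1/2 (p(n, b) = -1/(2*1) = -1/2)
c(o, W) = -3 + W*o (c(o, W) = -3 + o*W = -3 + W*o)
c(70, 174)/s(p(4, 11)) + H(85, 91)/39442 = (-3 + 174*70)/(-92) + (85 + 91)/39442 = (-3 + 12180)*(-1/92) + 176*(1/39442) = 12177*(-1/92) + 88/19721 = -12177/92 + 88/19721 = -240134521/1814332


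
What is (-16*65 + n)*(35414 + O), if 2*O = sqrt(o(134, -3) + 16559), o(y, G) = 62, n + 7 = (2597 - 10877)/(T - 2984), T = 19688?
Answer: -4303137433/116 - 243019*sqrt(16621)/464 ≈ -3.7164e+7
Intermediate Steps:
n = -1739/232 (n = -7 + (2597 - 10877)/(19688 - 2984) = -7 - 8280/16704 = -7 - 8280*1/16704 = -7 - 115/232 = -1739/232 ≈ -7.4957)
O = sqrt(16621)/2 (O = sqrt(62 + 16559)/2 = sqrt(16621)/2 ≈ 64.461)
(-16*65 + n)*(35414 + O) = (-16*65 - 1739/232)*(35414 + sqrt(16621)/2) = (-1040 - 1739/232)*(35414 + sqrt(16621)/2) = -243019*(35414 + sqrt(16621)/2)/232 = -4303137433/116 - 243019*sqrt(16621)/464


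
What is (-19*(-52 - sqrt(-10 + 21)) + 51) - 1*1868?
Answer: -829 + 19*sqrt(11) ≈ -765.98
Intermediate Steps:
(-19*(-52 - sqrt(-10 + 21)) + 51) - 1*1868 = (-19*(-52 - sqrt(11)) + 51) - 1868 = ((988 + 19*sqrt(11)) + 51) - 1868 = (1039 + 19*sqrt(11)) - 1868 = -829 + 19*sqrt(11)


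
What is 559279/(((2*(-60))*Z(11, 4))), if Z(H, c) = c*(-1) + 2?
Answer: 559279/240 ≈ 2330.3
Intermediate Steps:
Z(H, c) = 2 - c (Z(H, c) = -c + 2 = 2 - c)
559279/(((2*(-60))*Z(11, 4))) = 559279/(((2*(-60))*(2 - 1*4))) = 559279/((-120*(2 - 4))) = 559279/((-120*(-2))) = 559279/240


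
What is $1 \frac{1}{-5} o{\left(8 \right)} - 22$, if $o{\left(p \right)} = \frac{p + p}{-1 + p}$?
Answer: $- \frac{786}{35} \approx -22.457$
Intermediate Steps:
$o{\left(p \right)} = \frac{2 p}{-1 + p}$
$1 \frac{1}{-5} o{\left(8 \right)} - 22 = 1 \frac{1}{-5} \cdot 2 \cdot 8 \frac{1}{-1 + 8} - 22 = 1 \left(- \frac{1}{5}\right) 2 \cdot 8 \cdot \frac{1}{7} - 22 = - \frac{2 \cdot 8 \cdot \frac{1}{7}}{5} - 22 = \left(- \frac{1}{5}\right) \frac{16}{7} - 22 = - \frac{16}{35} - 22 = - \frac{786}{35}$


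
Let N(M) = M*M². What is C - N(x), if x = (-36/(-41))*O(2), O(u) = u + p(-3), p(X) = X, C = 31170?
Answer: 2148314226/68921 ≈ 31171.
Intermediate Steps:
O(u) = -3 + u (O(u) = u - 3 = -3 + u)
x = -36/41 (x = (-36/(-41))*(-3 + 2) = -36*(-1/41)*(-1) = (36/41)*(-1) = -36/41 ≈ -0.87805)
N(M) = M³
C - N(x) = 31170 - (-36/41)³ = 31170 - 1*(-46656/68921) = 31170 + 46656/68921 = 2148314226/68921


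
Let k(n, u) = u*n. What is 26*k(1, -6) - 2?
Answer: -158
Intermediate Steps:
k(n, u) = n*u
26*k(1, -6) - 2 = 26*(1*(-6)) - 2 = 26*(-6) - 2 = -156 - 2 = -158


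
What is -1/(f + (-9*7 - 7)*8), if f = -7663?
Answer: 1/8223 ≈ 0.00012161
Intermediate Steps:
-1/(f + (-9*7 - 7)*8) = -1/(-7663 + (-9*7 - 7)*8) = -1/(-7663 + (-63 - 7)*8) = -1/(-7663 - 70*8) = -1/(-7663 - 560) = -1/(-8223) = -1*(-1/8223) = 1/8223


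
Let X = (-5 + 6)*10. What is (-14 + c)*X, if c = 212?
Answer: 1980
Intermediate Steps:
X = 10 (X = 1*10 = 10)
(-14 + c)*X = (-14 + 212)*10 = 198*10 = 1980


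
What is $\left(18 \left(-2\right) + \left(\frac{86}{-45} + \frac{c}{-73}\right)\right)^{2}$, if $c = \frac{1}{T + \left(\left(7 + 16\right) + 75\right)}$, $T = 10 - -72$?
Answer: $\frac{27572934601}{19184400} \approx 1437.3$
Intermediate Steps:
$T = 82$ ($T = 10 + 72 = 82$)
$c = \frac{1}{180}$ ($c = \frac{1}{82 + \left(\left(7 + 16\right) + 75\right)} = \frac{1}{82 + \left(23 + 75\right)} = \frac{1}{82 + 98} = \frac{1}{180} \approx 0.0055556$)
$\left(18 \left(-2\right) + \left(\frac{86}{-45} + \frac{c}{-73}\right)\right)^{2} = \left(18 \left(-2\right) + \left(\frac{86}{-45} + \frac{1}{180 \left(-73\right)}\right)\right)^{2} = \left(-36 + \left(86 \left(- \frac{1}{45}\right) + \frac{1}{180} \left(- \frac{1}{73}\right)\right)\right)^{2} = \left(-36 - \frac{8371}{4380}\right)^{2} = \left(- \frac{166051}{4380}\right)^{2} = \frac{27572934601}{19184400}$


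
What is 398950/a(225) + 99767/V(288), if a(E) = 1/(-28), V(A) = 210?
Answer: -2345726233/210 ≈ -1.1170e+7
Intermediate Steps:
a(E) = -1/28
398950/a(225) + 99767/V(288) = 398950/(-1/28) + 99767/210 = 398950*(-28) + 99767*(1/210) = -11170600 + 99767/210 = -2345726233/210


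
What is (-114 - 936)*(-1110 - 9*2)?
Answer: 1184400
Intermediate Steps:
(-114 - 936)*(-1110 - 9*2) = -1050*(-1110 - 18) = -1050*(-1128) = 1184400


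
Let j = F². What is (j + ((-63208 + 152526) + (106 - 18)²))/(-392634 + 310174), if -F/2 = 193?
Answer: -123029/41230 ≈ -2.9840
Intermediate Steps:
F = -386 (F = -2*193 = -386)
j = 148996 (j = (-386)² = 148996)
(j + ((-63208 + 152526) + (106 - 18)²))/(-392634 + 310174) = (148996 + ((-63208 + 152526) + (106 - 18)²))/(-392634 + 310174) = (148996 + (89318 + 88²))/(-82460) = (148996 + (89318 + 7744))*(-1/82460) = (148996 + 97062)*(-1/82460) = 246058*(-1/82460) = -123029/41230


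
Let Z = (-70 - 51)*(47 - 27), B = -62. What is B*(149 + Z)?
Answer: 140802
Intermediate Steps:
Z = -2420 (Z = -121*20 = -2420)
B*(149 + Z) = -62*(149 - 2420) = -62*(-2271) = 140802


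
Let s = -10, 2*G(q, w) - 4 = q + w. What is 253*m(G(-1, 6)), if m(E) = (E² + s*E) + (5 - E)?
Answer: -24541/4 ≈ -6135.3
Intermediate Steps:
G(q, w) = 2 + q/2 + w/2 (G(q, w) = 2 + (q + w)/2 = 2 + (q/2 + w/2) = 2 + q/2 + w/2)
m(E) = 5 + E² - 11*E (m(E) = (E² - 10*E) + (5 - E) = 5 + E² - 11*E)
253*m(G(-1, 6)) = 253*(5 + (2 + (½)*(-1) + (½)*6)² - 11*(2 + (½)*(-1) + (½)*6)) = 253*(5 + (2 - ½ + 3)² - 11*(2 - ½ + 3)) = 253*(5 + (9/2)² - 11*9/2) = 253*(5 + 81/4 - 99/2) = 253*(-97/4) = -24541/4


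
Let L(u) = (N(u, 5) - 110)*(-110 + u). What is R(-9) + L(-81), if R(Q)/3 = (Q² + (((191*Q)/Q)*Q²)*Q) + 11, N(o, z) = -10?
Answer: -394521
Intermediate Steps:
R(Q) = 33 + 3*Q² + 573*Q³ (R(Q) = 3*((Q² + (((191*Q)/Q)*Q²)*Q) + 11) = 3*((Q² + (191*Q²)*Q) + 11) = 3*((Q² + 191*Q³) + 11) = 3*(11 + Q² + 191*Q³) = 33 + 3*Q² + 573*Q³)
L(u) = 13200 - 120*u (L(u) = (-10 - 110)*(-110 + u) = -120*(-110 + u) = 13200 - 120*u)
R(-9) + L(-81) = (33 + 3*(-9)² + 573*(-9)³) + (13200 - 120*(-81)) = (33 + 3*81 + 573*(-729)) + (13200 + 9720) = (33 + 243 - 417717) + 22920 = -417441 + 22920 = -394521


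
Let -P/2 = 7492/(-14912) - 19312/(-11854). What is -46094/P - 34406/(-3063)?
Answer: 1560668482864198/76257357711 ≈ 20466.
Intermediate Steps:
P = -24896297/11047928 (P = -2*(7492/(-14912) - 19312/(-11854)) = -2*(7492*(-1/14912) - 19312*(-1/11854)) = -2*(-1873/3728 + 9656/5927) = -2*24896297/22095856 = -24896297/11047928 ≈ -2.2535)
-46094/P - 34406/(-3063) = -46094/(-24896297/11047928) - 34406/(-3063) = -46094*(-11047928/24896297) - 34406*(-1/3063) = 509243193232/24896297 + 34406/3063 = 1560668482864198/76257357711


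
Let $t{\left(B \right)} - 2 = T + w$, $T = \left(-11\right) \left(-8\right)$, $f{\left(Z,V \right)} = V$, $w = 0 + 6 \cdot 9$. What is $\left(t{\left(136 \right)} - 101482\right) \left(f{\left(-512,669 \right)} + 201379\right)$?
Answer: $-20475140224$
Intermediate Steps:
$w = 54$ ($w = 0 + 54 = 54$)
$T = 88$
$t{\left(B \right)} = 144$ ($t{\left(B \right)} = 2 + \left(88 + 54\right) = 2 + 142 = 144$)
$\left(t{\left(136 \right)} - 101482\right) \left(f{\left(-512,669 \right)} + 201379\right) = \left(144 - 101482\right) \left(669 + 201379\right) = \left(-101338\right) 202048 = -20475140224$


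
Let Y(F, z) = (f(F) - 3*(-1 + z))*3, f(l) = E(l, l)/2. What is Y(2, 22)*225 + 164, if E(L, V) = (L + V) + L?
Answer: -40336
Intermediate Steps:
E(L, V) = V + 2*L
f(l) = 3*l/2 (f(l) = (l + 2*l)/2 = (3*l)*(1/2) = 3*l/2)
Y(F, z) = 9 - 9*z + 9*F/2 (Y(F, z) = (3*F/2 - 3*(-1 + z))*3 = (3*F/2 + (3 - 3*z))*3 = (3 - 3*z + 3*F/2)*3 = 9 - 9*z + 9*F/2)
Y(2, 22)*225 + 164 = (9 - 9*22 + (9/2)*2)*225 + 164 = (9 - 198 + 9)*225 + 164 = -180*225 + 164 = -40500 + 164 = -40336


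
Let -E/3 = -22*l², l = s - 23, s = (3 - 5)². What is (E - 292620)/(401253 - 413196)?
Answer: 29866/1327 ≈ 22.506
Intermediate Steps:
s = 4 (s = (-2)² = 4)
l = -19 (l = 4 - 23 = -19)
E = 23826 (E = -(-66)*(-19)² = -(-66)*361 = -3*(-7942) = 23826)
(E - 292620)/(401253 - 413196) = (23826 - 292620)/(401253 - 413196) = -268794/(-11943) = -268794*(-1/11943) = 29866/1327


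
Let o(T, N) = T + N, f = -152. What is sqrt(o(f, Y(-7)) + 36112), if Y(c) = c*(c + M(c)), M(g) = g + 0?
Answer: 11*sqrt(298) ≈ 189.89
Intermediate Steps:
M(g) = g
Y(c) = 2*c**2 (Y(c) = c*(c + c) = c*(2*c) = 2*c**2)
o(T, N) = N + T
sqrt(o(f, Y(-7)) + 36112) = sqrt((2*(-7)**2 - 152) + 36112) = sqrt((2*49 - 152) + 36112) = sqrt((98 - 152) + 36112) = sqrt(-54 + 36112) = sqrt(36058) = 11*sqrt(298)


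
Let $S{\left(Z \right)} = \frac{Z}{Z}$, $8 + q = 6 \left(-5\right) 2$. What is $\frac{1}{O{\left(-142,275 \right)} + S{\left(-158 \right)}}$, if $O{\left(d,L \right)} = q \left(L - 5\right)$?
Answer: $- \frac{1}{18359} \approx -5.4469 \cdot 10^{-5}$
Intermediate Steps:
$q = -68$ ($q = -8 + 6 \left(-5\right) 2 = -8 - 60 = -68$)
$O{\left(d,L \right)} = 340 - 68 L$ ($O{\left(d,L \right)} = - 68 \left(L - 5\right) = - 68 \left(-5 + L\right) = 340 - 68 L$)
$S{\left(Z \right)} = 1$
$\frac{1}{O{\left(-142,275 \right)} + S{\left(-158 \right)}} = \frac{1}{\left(340 - 18700\right) + 1} = \frac{1}{-18360 + 1} = \frac{1}{-18359} = - \frac{1}{18359}$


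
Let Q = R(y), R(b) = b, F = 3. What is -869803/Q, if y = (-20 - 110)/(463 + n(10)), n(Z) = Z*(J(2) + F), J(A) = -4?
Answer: 394020759/130 ≈ 3.0309e+6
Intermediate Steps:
n(Z) = -Z (n(Z) = Z*(-4 + 3) = Z*(-1) = -Z)
y = -130/453 (y = (-20 - 110)/(463 - 1*10) = -130/(463 - 10) = -130/453 ≈ -0.28698)
Q = -130/453 ≈ -0.28698
-869803/Q = -869803/(-130/453) = -869803*(-453/130) = 394020759/130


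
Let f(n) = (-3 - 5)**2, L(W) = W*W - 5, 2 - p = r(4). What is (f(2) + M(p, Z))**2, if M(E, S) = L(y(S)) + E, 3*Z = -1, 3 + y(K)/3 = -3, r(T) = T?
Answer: 145161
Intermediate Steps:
y(K) = -18 (y(K) = -9 + 3*(-3) = -9 - 9 = -18)
Z = -1/3 (Z = (1/3)*(-1) = -1/3 ≈ -0.33333)
p = -2 (p = 2 - 1*4 = 2 - 4 = -2)
L(W) = -5 + W**2 (L(W) = W**2 - 5 = -5 + W**2)
f(n) = 64 (f(n) = (-8)**2 = 64)
M(E, S) = 319 + E (M(E, S) = (-5 + (-18)**2) + E = (-5 + 324) + E = 319 + E)
(f(2) + M(p, Z))**2 = (64 + (319 - 2))**2 = (64 + 317)**2 = 381**2 = 145161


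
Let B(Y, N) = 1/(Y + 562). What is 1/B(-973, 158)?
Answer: -411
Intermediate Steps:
B(Y, N) = 1/(562 + Y)
1/B(-973, 158) = 1/(1/(562 - 973)) = 1/(1/(-411)) = 1/(-1/411) = -411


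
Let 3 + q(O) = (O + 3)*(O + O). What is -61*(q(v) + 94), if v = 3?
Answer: -7747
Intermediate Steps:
q(O) = -3 + 2*O*(3 + O) (q(O) = -3 + (O + 3)*(O + O) = -3 + (3 + O)*(2*O) = -3 + 2*O*(3 + O))
-61*(q(v) + 94) = -61*((-3 + 2*3² + 6*3) + 94) = -61*((-3 + 2*9 + 18) + 94) = -61*((-3 + 18 + 18) + 94) = -61*(33 + 94) = -61*127 = -7747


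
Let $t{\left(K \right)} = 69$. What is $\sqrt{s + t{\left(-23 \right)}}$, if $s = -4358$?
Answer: $i \sqrt{4289} \approx 65.49 i$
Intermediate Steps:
$\sqrt{s + t{\left(-23 \right)}} = \sqrt{-4358 + 69} = \sqrt{-4289} = i \sqrt{4289}$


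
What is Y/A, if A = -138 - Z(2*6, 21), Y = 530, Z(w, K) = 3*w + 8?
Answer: -265/91 ≈ -2.9121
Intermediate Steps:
Z(w, K) = 8 + 3*w
A = -182 (A = -138 - (8 + 3*(2*6)) = -138 - (8 + 3*12) = -138 - (8 + 36) = -138 - 1*44 = -138 - 44 = -182)
Y/A = 530/(-182) = 530*(-1/182) = -265/91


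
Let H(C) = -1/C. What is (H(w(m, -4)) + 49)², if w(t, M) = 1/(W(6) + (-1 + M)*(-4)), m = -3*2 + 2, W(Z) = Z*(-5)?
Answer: 3481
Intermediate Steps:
W(Z) = -5*Z
m = -4 (m = -6 + 2 = -4)
w(t, M) = 1/(-26 - 4*M) (w(t, M) = 1/(-5*6 + (-1 + M)*(-4)) = 1/(-30 + (4 - 4*M)) = 1/(-26 - 4*M))
(H(w(m, -4)) + 49)² = (-1/((-1/(26 + 4*(-4)))) + 49)² = (-1/((-1/(26 - 16))) + 49)² = (-1/((-1/10)) + 49)² = (-1/((-1*⅒)) + 49)² = (-1/(-⅒) + 49)² = (-1*(-10) + 49)² = (10 + 49)² = 59² = 3481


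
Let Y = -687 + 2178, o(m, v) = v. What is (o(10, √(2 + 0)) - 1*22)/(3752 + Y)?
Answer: -22/5243 + √2/5243 ≈ -0.0039263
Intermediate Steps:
Y = 1491
(o(10, √(2 + 0)) - 1*22)/(3752 + Y) = (√(2 + 0) - 1*22)/(3752 + 1491) = (√2 - 22)/5243 = (-22 + √2)*(1/5243) = -22/5243 + √2/5243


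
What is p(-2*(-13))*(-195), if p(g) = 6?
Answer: -1170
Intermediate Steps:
p(-2*(-13))*(-195) = 6*(-195) = -1170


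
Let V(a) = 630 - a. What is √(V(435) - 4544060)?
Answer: I*√4543865 ≈ 2131.6*I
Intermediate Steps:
√(V(435) - 4544060) = √((630 - 1*435) - 4544060) = √((630 - 435) - 4544060) = √(195 - 4544060) = √(-4543865) = I*√4543865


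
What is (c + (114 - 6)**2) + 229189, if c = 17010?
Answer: 257863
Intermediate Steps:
(c + (114 - 6)**2) + 229189 = (17010 + (114 - 6)**2) + 229189 = (17010 + 108**2) + 229189 = (17010 + 11664) + 229189 = 28674 + 229189 = 257863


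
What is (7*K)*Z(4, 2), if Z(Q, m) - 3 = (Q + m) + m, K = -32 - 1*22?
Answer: -4158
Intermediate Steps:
K = -54 (K = -32 - 22 = -54)
Z(Q, m) = 3 + Q + 2*m (Z(Q, m) = 3 + ((Q + m) + m) = 3 + (Q + 2*m) = 3 + Q + 2*m)
(7*K)*Z(4, 2) = (7*(-54))*(3 + 4 + 2*2) = -378*(3 + 4 + 4) = -378*11 = -4158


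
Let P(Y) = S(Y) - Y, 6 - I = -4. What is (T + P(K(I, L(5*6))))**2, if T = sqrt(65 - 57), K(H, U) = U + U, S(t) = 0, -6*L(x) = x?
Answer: 108 + 40*sqrt(2) ≈ 164.57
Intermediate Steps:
L(x) = -x/6
I = 10 (I = 6 - 1*(-4) = 6 + 4 = 10)
K(H, U) = 2*U
P(Y) = -Y (P(Y) = 0 - Y = -Y)
T = 2*sqrt(2) (T = sqrt(8) = 2*sqrt(2) ≈ 2.8284)
(T + P(K(I, L(5*6))))**2 = (2*sqrt(2) - 2*(-5*6/6))**2 = (2*sqrt(2) - 2*(-1/6*30))**2 = (2*sqrt(2) - 2*(-5))**2 = (2*sqrt(2) - 1*(-10))**2 = (2*sqrt(2) + 10)**2 = (10 + 2*sqrt(2))**2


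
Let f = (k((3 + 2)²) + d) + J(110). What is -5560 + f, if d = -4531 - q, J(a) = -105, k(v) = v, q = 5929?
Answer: -16100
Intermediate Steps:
d = -10460 (d = -4531 - 1*5929 = -4531 - 5929 = -10460)
f = -10540 (f = ((3 + 2)² - 10460) - 105 = (5² - 10460) - 105 = (25 - 10460) - 105 = -10435 - 105 = -10540)
-5560 + f = -5560 - 10540 = -16100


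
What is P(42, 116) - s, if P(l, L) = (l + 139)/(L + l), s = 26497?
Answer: -4186345/158 ≈ -26496.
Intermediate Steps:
P(l, L) = (139 + l)/(L + l)
P(42, 116) - s = (139 + 42)/(116 + 42) - 1*26497 = 181/158 - 26497 = -4186345/158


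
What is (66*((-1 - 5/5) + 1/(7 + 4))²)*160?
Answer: 423360/11 ≈ 38487.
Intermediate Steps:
(66*((-1 - 5/5) + 1/(7 + 4))²)*160 = (66*((-1 - 5/5) + 1/11)²)*160 = (66*((-1 - 1*1) + 1/11)²)*160 = (66*((-1 - 1) + 1/11)²)*160 = (66*(-2 + 1/11)²)*160 = (66*(-21/11)²)*160 = (66*(441/121))*160 = (2646/11)*160 = 423360/11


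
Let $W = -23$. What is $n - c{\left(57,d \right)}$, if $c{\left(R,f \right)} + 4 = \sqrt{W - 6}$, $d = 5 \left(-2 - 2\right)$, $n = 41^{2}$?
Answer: $1685 - i \sqrt{29} \approx 1685.0 - 5.3852 i$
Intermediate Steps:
$n = 1681$
$d = -20$ ($d = 5 \left(-4\right) = -20$)
$c{\left(R,f \right)} = -4 + i \sqrt{29}$ ($c{\left(R,f \right)} = -4 + \sqrt{-23 - 6} = -4 + \sqrt{-29} = -4 + i \sqrt{29}$)
$n - c{\left(57,d \right)} = 1681 - \left(-4 + i \sqrt{29}\right) = 1681 + \left(4 - i \sqrt{29}\right) = 1685 - i \sqrt{29}$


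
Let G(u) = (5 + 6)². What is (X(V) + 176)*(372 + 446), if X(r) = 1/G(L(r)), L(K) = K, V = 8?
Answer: 17420946/121 ≈ 1.4397e+5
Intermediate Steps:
G(u) = 121 (G(u) = 11² = 121)
X(r) = 1/121
(X(V) + 176)*(372 + 446) = (1/121 + 176)*(372 + 446) = (21297/121)*818 = 17420946/121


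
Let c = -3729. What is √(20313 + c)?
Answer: 2*√4146 ≈ 128.78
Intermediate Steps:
√(20313 + c) = √(20313 - 3729) = √16584 = 2*√4146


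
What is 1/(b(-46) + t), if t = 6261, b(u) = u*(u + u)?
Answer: 1/10493 ≈ 9.5302e-5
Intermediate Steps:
b(u) = 2*u**2 (b(u) = u*(2*u) = 2*u**2)
1/(b(-46) + t) = 1/(2*(-46)**2 + 6261) = 1/(2*2116 + 6261) = 1/(4232 + 6261) = 1/10493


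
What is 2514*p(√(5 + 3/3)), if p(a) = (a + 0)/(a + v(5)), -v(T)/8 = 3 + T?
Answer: -7542/2045 - 80448*√6/2045 ≈ -100.05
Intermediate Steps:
v(T) = -24 - 8*T (v(T) = -8*(3 + T) = -24 - 8*T)
p(a) = a/(-64 + a) (p(a) = (a + 0)/(a + (-24 - 8*5)) = a/(a + (-24 - 40)) = a/(a - 64) = a/(-64 + a))
2514*p(√(5 + 3/3)) = 2514*(√(5 + 3/3)/(-64 + √(5 + 3/3))) = 2514*(√(5 + 3*(⅓))/(-64 + √(5 + 3*(⅓)))) = 2514*(√(5 + 1)/(-64 + √(5 + 1))) = 2514*(√6/(-64 + √6)) = 2514*√6/(-64 + √6)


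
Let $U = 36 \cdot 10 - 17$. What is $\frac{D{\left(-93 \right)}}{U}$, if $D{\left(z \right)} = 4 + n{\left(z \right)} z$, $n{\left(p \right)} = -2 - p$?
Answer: $- \frac{8459}{343} \approx -24.662$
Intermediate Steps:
$D{\left(z \right)} = 4 + z \left(-2 - z\right)$ ($D{\left(z \right)} = 4 + \left(-2 - z\right) z = 4 + z \left(-2 - z\right)$)
$U = 343$ ($U = 360 - 17 = 343$)
$\frac{D{\left(-93 \right)}}{U} = \frac{4 - - 93 \left(2 - 93\right)}{343} = \left(4 - \left(-93\right) \left(-91\right)\right) \frac{1}{343} = \left(4 - 8463\right) \frac{1}{343} = \left(-8459\right) \frac{1}{343} = - \frac{8459}{343}$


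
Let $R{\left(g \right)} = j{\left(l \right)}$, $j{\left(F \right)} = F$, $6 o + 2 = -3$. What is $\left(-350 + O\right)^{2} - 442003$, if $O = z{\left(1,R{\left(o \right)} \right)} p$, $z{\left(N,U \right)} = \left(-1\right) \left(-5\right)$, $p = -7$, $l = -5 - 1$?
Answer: $-293778$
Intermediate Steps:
$o = - \frac{5}{6}$ ($o = - \frac{1}{3} + \frac{1}{6} \left(-3\right) = - \frac{1}{3} - \frac{1}{2} = - \frac{5}{6} \approx -0.83333$)
$l = -6$
$R{\left(g \right)} = -6$
$z{\left(N,U \right)} = 5$
$O = -35$ ($O = 5 \left(-7\right) = -35$)
$\left(-350 + O\right)^{2} - 442003 = \left(-350 - 35\right)^{2} - 442003 = \left(-385\right)^{2} - 442003 = 148225 - 442003 = -293778$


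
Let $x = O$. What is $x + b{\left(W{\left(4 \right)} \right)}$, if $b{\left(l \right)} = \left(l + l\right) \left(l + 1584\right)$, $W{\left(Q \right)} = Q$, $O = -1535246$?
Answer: $-1522542$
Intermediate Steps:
$b{\left(l \right)} = 2 l \left(1584 + l\right)$
$x = -1535246$
$x + b{\left(W{\left(4 \right)} \right)} = -1535246 + 2 \cdot 4 \left(1584 + 4\right) = -1535246 + 2 \cdot 4 \cdot 1588 = -1535246 + 12704 = -1522542$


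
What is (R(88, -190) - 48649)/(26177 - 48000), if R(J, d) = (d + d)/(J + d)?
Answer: 2480909/1112973 ≈ 2.2291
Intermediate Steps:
R(J, d) = 2*d/(J + d) (R(J, d) = (2*d)/(J + d) = 2*d/(J + d))
(R(88, -190) - 48649)/(26177 - 48000) = (2*(-190)/(88 - 190) - 48649)/(26177 - 48000) = (2*(-190)/(-102) - 48649)/(-21823) = (2*(-190)*(-1/102) - 48649)*(-1/21823) = (190/51 - 48649)*(-1/21823) = -2480909/51*(-1/21823) = 2480909/1112973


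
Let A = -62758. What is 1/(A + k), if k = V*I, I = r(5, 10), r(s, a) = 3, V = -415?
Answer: -1/64003 ≈ -1.5624e-5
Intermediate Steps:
I = 3
k = -1245 (k = -415*3 = -1245)
1/(A + k) = 1/(-62758 - 1245) = 1/(-64003) = -1/64003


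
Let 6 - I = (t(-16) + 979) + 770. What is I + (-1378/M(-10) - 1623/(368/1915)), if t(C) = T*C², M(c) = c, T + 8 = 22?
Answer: -25088353/1840 ≈ -13635.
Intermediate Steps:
T = 14 (T = -8 + 22 = 14)
t(C) = 14*C²
I = -5327 (I = 6 - ((14*(-16)² + 979) + 770) = 6 - ((14*256 + 979) + 770) = 6 - ((3584 + 979) + 770) = 6 - (4563 + 770) = 6 - 1*5333 = 6 - 5333 = -5327)
I + (-1378/M(-10) - 1623/(368/1915)) = -5327 + (-1378/(-10) - 1623/(368/1915)) = -5327 + (-1378*(-⅒) - 1623/(368*(1/1915))) = -5327 + (689/5 - 1623/368/1915) = -5327 + (689/5 - 1623*1915/368) = -5327 + (689/5 - 3108045/368) = -5327 - 15286673/1840 = -25088353/1840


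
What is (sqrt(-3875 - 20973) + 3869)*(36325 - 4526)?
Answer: 123030331 + 127196*I*sqrt(1553) ≈ 1.2303e+8 + 5.0126e+6*I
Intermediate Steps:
(sqrt(-3875 - 20973) + 3869)*(36325 - 4526) = (sqrt(-24848) + 3869)*31799 = (4*I*sqrt(1553) + 3869)*31799 = (3869 + 4*I*sqrt(1553))*31799 = 123030331 + 127196*I*sqrt(1553)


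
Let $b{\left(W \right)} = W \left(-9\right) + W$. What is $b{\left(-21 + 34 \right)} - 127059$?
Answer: $-127163$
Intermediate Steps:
$b{\left(W \right)} = - 8 W$ ($b{\left(W \right)} = - 9 W + W = - 8 W$)
$b{\left(-21 + 34 \right)} - 127059 = - 8 \left(-21 + 34\right) - 127059 = \left(-8\right) 13 - 127059 = -104 - 127059 = -127163$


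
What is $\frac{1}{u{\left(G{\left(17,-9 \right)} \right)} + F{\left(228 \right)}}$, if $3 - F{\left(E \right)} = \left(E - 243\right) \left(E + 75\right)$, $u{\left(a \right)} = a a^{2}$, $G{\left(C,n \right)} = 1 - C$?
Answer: $\frac{1}{452} \approx 0.0022124$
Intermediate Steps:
$u{\left(a \right)} = a^{3}$
$F{\left(E \right)} = 3 - \left(-243 + E\right) \left(75 + E\right)$ ($F{\left(E \right)} = 3 - \left(E - 243\right) \left(E + 75\right) = 3 - \left(-243 + E\right) \left(75 + E\right)$)
$\frac{1}{u{\left(G{\left(17,-9 \right)} \right)} + F{\left(228 \right)}} = \frac{1}{\left(1 - 17\right)^{3} + \left(18228 - 228^{2} + 168 \cdot 228\right)} = \frac{1}{\left(1 - 17\right)^{3} + \left(18228 - 51984 + 38304\right)} = \frac{1}{\left(-16\right)^{3} + \left(18228 - 51984 + 38304\right)} = \frac{1}{-4096 + 4548} = \frac{1}{452}$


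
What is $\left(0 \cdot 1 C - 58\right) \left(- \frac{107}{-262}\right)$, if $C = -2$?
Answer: $- \frac{3103}{131} \approx -23.687$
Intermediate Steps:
$\left(0 \cdot 1 C - 58\right) \left(- \frac{107}{-262}\right) = \left(0 \cdot 1 \left(-2\right) - 58\right) \left(- \frac{107}{-262}\right) = \left(0 \left(-2\right) - 58\right) \left(\left(-107\right) \left(- \frac{1}{262}\right)\right) = \left(0 - 58\right) \frac{107}{262} = \left(-58\right) \frac{107}{262} = - \frac{3103}{131}$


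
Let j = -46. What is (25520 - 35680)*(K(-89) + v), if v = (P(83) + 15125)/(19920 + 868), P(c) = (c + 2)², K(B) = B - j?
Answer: 2213696360/5197 ≈ 4.2596e+5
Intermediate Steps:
K(B) = 46 + B (K(B) = B - 1*(-46) = B + 46 = 46 + B)
P(c) = (2 + c)²
v = 11175/10394 (v = ((2 + 83)² + 15125)/(19920 + 868) = (85² + 15125)/20788 = (7225 + 15125)*(1/20788) = 22350*(1/20788) = 11175/10394 ≈ 1.0751)
(25520 - 35680)*(K(-89) + v) = (25520 - 35680)*((46 - 89) + 11175/10394) = -10160*(-43 + 11175/10394) = -10160*(-435767/10394) = 2213696360/5197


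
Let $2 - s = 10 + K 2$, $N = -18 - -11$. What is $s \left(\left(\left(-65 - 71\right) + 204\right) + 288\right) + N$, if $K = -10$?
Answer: $4265$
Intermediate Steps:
$N = -7$ ($N = -18 + 11 = -7$)
$s = 12$ ($s = 2 - \left(10 - 20\right) = 2 - -10 = 2 + 10 = 12$)
$s \left(\left(\left(-65 - 71\right) + 204\right) + 288\right) + N = 12 \left(\left(\left(-65 - 71\right) + 204\right) + 288\right) - 7 = 12 \left(\left(-136 + 204\right) + 288\right) - 7 = 12 \left(68 + 288\right) - 7 = 12 \cdot 356 - 7 = 4272 - 7 = 4265$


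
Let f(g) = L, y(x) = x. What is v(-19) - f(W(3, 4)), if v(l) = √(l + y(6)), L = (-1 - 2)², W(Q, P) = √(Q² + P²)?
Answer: -9 + I*√13 ≈ -9.0 + 3.6056*I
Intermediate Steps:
W(Q, P) = √(P² + Q²)
L = 9 (L = (-3)² = 9)
f(g) = 9
v(l) = √(6 + l) (v(l) = √(l + 6) = √(6 + l))
v(-19) - f(W(3, 4)) = √(6 - 19) - 1*9 = √(-13) - 9 = I*√13 - 9 = -9 + I*√13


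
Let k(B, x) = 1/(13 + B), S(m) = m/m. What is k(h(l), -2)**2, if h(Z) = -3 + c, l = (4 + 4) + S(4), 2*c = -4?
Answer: 1/64 ≈ 0.015625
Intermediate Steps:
c = -2 (c = (1/2)*(-4) = -2)
S(m) = 1
l = 9 (l = (4 + 4) + 1 = 8 + 1 = 9)
h(Z) = -5 (h(Z) = -3 - 2 = -5)
k(h(l), -2)**2 = (1/(13 - 5))**2 = (1/8)**2 = 1/64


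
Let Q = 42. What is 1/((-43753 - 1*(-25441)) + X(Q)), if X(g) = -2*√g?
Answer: -109/1996007 + √42/167664588 ≈ -5.4570e-5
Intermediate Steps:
1/((-43753 - 1*(-25441)) + X(Q)) = 1/((-43753 - 1*(-25441)) - 2*√42) = 1/((-43753 + 25441) - 2*√42) = 1/(-18312 - 2*√42)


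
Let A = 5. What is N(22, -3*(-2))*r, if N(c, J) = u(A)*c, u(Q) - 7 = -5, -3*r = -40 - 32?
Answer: 1056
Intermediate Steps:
r = 24 (r = -(-40 - 32)/3 = -1/3*(-72) = 24)
u(Q) = 2 (u(Q) = 7 - 5 = 2)
N(c, J) = 2*c
N(22, -3*(-2))*r = (2*22)*24 = 44*24 = 1056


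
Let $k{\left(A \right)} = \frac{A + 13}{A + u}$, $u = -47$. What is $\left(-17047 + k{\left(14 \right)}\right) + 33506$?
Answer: $\frac{181040}{11} \approx 16458.0$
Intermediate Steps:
$k{\left(A \right)} = \frac{13 + A}{-47 + A}$ ($k{\left(A \right)} = \frac{A + 13}{A - 47} = \frac{13 + A}{-47 + A}$)
$\left(-17047 + k{\left(14 \right)}\right) + 33506 = \left(-17047 + \frac{13 + 14}{-47 + 14}\right) + 33506 = \left(-17047 + \frac{1}{-33} \cdot 27\right) + 33506 = \left(-17047 - \frac{9}{11}\right) + 33506 = - \frac{187526}{11} + 33506 = \frac{181040}{11}$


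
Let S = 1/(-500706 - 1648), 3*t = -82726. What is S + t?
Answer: -41557737007/1507062 ≈ -27575.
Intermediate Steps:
t = -82726/3 (t = (⅓)*(-82726) = -82726/3 ≈ -27575.)
S = -1/502354 (S = 1/(-502354) = -1/502354 ≈ -1.9906e-6)
S + t = -1/502354 - 82726/3 = -41557737007/1507062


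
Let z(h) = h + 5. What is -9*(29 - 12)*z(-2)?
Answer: -459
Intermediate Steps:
z(h) = 5 + h
-9*(29 - 12)*z(-2) = -9*(29 - 12)*(5 - 2) = -153*3 = -9*51 = -459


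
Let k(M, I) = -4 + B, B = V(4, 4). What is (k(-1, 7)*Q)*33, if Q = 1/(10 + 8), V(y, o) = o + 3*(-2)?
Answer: -11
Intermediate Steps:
V(y, o) = -6 + o (V(y, o) = o - 6 = -6 + o)
Q = 1/18 ≈ 0.055556
B = -2 (B = -6 + 4 = -2)
k(M, I) = -6 (k(M, I) = -4 - 2 = -6)
(k(-1, 7)*Q)*33 = -6*1/18*33 = -⅓*33 = -11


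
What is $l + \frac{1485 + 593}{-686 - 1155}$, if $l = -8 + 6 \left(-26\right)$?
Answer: $- \frac{304002}{1841} \approx -165.13$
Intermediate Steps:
$l = -164$ ($l = -8 - 156 = -164$)
$l + \frac{1485 + 593}{-686 - 1155} = -164 + \frac{1485 + 593}{-686 - 1155} = -164 + \frac{2078}{-686 - 1155} = -164 + \frac{2078}{-1841} = -164 + 2078 \left(- \frac{1}{1841}\right) = -164 - \frac{2078}{1841} = - \frac{304002}{1841}$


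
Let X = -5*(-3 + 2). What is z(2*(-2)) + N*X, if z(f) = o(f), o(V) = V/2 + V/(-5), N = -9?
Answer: -231/5 ≈ -46.200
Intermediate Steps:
o(V) = 3*V/10 (o(V) = V*(½) + V*(-⅕) = V/2 - V/5 = 3*V/10)
z(f) = 3*f/10
X = 5 (X = -5*(-1) = 5)
z(2*(-2)) + N*X = 3*(2*(-2))/10 - 9*5 = (3/10)*(-4) - 45 = -6/5 - 45 = -231/5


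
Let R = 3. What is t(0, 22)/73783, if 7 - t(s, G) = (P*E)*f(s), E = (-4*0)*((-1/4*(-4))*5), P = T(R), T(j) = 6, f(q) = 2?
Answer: 7/73783 ≈ 9.4873e-5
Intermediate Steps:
P = 6
E = 0 (E = 0*((-1*1/4*(-4))*5) = 0*(-1/4*(-4)*5) = 0*(1*5) = 0*5 = 0)
t(s, G) = 7 (t(s, G) = 7 - 6*0*2 = 7 - 0*2 = 7 - 1*0 = 7 + 0 = 7)
t(0, 22)/73783 = 7/73783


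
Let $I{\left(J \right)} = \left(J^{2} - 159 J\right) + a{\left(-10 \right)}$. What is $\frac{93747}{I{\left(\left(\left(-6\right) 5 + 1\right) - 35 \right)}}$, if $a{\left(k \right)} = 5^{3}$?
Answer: $\frac{31249}{4799} \approx 6.5116$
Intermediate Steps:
$a{\left(k \right)} = 125$
$I{\left(J \right)} = 125 + J^{2} - 159 J$ ($I{\left(J \right)} = \left(J^{2} - 159 J\right) + 125 = 125 + J^{2} - 159 J$)
$\frac{93747}{I{\left(\left(\left(-6\right) 5 + 1\right) - 35 \right)}} = \frac{93747}{125 + \left(\left(\left(-6\right) 5 + 1\right) - 35\right)^{2} - 159 \left(\left(\left(-6\right) 5 + 1\right) - 35\right)} = \frac{93747}{125 + \left(\left(-30 + 1\right) - 35\right)^{2} - 159 \left(\left(-30 + 1\right) - 35\right)} = \frac{93747}{125 + \left(-29 - 35\right)^{2} - 159 \left(-29 - 35\right)} = \frac{93747}{125 + \left(-64\right)^{2} - -10176} = \frac{93747}{125 + 4096 + 10176} = \frac{93747}{14397} = 93747 \cdot \frac{1}{14397} = \frac{31249}{4799}$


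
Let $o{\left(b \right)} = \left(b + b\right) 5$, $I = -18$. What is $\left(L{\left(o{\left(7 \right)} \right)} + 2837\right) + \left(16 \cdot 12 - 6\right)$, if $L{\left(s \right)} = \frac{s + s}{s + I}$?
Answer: $\frac{39334}{13} \approx 3025.7$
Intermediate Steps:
$o{\left(b \right)} = 10 b$ ($o{\left(b \right)} = 2 b 5 = 10 b$)
$L{\left(s \right)} = \frac{2 s}{-18 + s}$ ($L{\left(s \right)} = \frac{s + s}{s - 18} = \frac{2 s}{-18 + s}$)
$\left(L{\left(o{\left(7 \right)} \right)} + 2837\right) + \left(16 \cdot 12 - 6\right) = \left(\frac{2 \cdot 10 \cdot 7}{-18 + 10 \cdot 7} + 2837\right) + \left(16 \cdot 12 - 6\right) = \left(2 \cdot 70 \frac{1}{-18 + 70} + 2837\right) + \left(192 - 6\right) = \left(2 \cdot 70 \cdot \frac{1}{52} + 2837\right) + 186 = \left(\frac{35}{13} + 2837\right) + 186 = \frac{36916}{13} + 186 = \frac{39334}{13}$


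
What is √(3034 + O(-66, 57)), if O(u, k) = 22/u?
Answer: √27303/3 ≈ 55.079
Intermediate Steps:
√(3034 + O(-66, 57)) = √(3034 + 22/(-66)) = √(3034 + 22*(-1/66)) = √(3034 - ⅓) = √(9101/3) = √27303/3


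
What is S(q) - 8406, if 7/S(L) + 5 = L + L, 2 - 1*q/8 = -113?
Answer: -15425003/1835 ≈ -8406.0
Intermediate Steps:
q = 920 (q = 16 - 8*(-113) = 16 + 904 = 920)
S(L) = 7/(-5 + 2*L) (S(L) = 7/(-5 + (L + L)) = 7/(-5 + 2*L))
S(q) - 8406 = 7/(-5 + 2*920) - 8406 = 7/(-5 + 1840) - 8406 = 7/1835 - 8406 = -15425003/1835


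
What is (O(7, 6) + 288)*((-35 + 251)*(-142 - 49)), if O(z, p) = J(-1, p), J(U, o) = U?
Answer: -11840472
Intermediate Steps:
O(z, p) = -1
(O(7, 6) + 288)*((-35 + 251)*(-142 - 49)) = (-1 + 288)*((-35 + 251)*(-142 - 49)) = 287*(216*(-191)) = 287*(-41256) = -11840472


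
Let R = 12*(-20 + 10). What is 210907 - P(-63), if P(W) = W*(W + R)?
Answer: 199378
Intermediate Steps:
R = -120 (R = 12*(-10) = -120)
P(W) = W*(-120 + W) (P(W) = W*(W - 120) = W*(-120 + W))
210907 - P(-63) = 210907 - (-63)*(-120 - 63) = 210907 - (-63)*(-183) = 210907 - 1*11529 = 210907 - 11529 = 199378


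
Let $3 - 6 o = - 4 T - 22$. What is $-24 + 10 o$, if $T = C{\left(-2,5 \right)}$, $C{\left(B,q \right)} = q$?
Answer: $51$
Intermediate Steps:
$T = 5$
$o = \frac{15}{2}$ ($o = \frac{1}{2} - \frac{\left(-4\right) 5 - 22}{6} = \frac{1}{2} - \frac{-20 - 22}{6} = \frac{1}{2} - -7 = \frac{1}{2} + 7 = \frac{15}{2} \approx 7.5$)
$-24 + 10 o = -24 + 10 \cdot \frac{15}{2} = -24 + 75 = 51$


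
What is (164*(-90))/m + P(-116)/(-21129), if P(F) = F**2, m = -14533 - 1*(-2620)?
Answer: 50520904/83903259 ≈ 0.60213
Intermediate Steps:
m = -11913 (m = -14533 + 2620 = -11913)
(164*(-90))/m + P(-116)/(-21129) = (164*(-90))/(-11913) + (-116)**2/(-21129) = -14760*(-1/11913) + 13456*(-1/21129) = 4920/3971 - 13456/21129 = 50520904/83903259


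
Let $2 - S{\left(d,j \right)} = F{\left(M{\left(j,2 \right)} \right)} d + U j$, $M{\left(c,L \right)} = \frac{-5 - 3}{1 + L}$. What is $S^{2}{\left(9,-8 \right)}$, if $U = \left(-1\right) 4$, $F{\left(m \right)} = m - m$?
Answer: $900$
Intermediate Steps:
$M{\left(c,L \right)} = - \frac{8}{1 + L}$
$F{\left(m \right)} = 0$
$U = -4$
$S{\left(d,j \right)} = 2 + 4 j$ ($S{\left(d,j \right)} = 2 - \left(0 d - 4 j\right) = 2 - \left(0 - 4 j\right) = 2 - - 4 j = 2 + 4 j$)
$S^{2}{\left(9,-8 \right)} = \left(2 + 4 \left(-8\right)\right)^{2} = \left(2 - 32\right)^{2} = \left(-30\right)^{2} = 900$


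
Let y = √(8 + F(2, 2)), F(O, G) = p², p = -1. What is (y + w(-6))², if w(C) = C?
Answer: 9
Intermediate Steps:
F(O, G) = 1 (F(O, G) = (-1)² = 1)
y = 3 (y = √(8 + 1) = √9 = 3)
(y + w(-6))² = (3 - 6)² = (-3)² = 9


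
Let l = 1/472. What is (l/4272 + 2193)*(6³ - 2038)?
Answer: -4028378332943/1008192 ≈ -3.9956e+6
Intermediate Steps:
l = 1/472 ≈ 0.0021186
(l/4272 + 2193)*(6³ - 2038) = ((1/472)/4272 + 2193)*(6³ - 2038) = ((1/472)*(1/4272) + 2193)*(216 - 2038) = (1/2016384 + 2193)*(-1822) = (4421930113/2016384)*(-1822) = -4028378332943/1008192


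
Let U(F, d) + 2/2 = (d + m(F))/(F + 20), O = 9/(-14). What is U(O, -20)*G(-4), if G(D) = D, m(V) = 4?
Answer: 1980/271 ≈ 7.3063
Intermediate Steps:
O = -9/14 (O = 9*(-1/14) = -9/14 ≈ -0.64286)
U(F, d) = -1 + (4 + d)/(20 + F) (U(F, d) = -1 + (d + 4)/(F + 20) = -1 + (4 + d)/(20 + F))
U(O, -20)*G(-4) = ((-16 - 20 - 1*(-9/14))/(20 - 9/14))*(-4) = ((-16 - 20 + 9/14)/(271/14))*(-4) = ((14/271)*(-495/14))*(-4) = -495/271*(-4) = 1980/271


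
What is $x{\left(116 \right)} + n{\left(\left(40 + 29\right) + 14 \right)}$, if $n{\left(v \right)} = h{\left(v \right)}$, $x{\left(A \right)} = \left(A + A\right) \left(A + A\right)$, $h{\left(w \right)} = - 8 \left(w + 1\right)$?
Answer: $53152$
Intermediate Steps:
$h{\left(w \right)} = -8 - 8 w$ ($h{\left(w \right)} = - 8 \left(1 + w\right) = -8 - 8 w$)
$x{\left(A \right)} = 4 A^{2}$ ($x{\left(A \right)} = 2 A 2 A = 4 A^{2}$)
$n{\left(v \right)} = -8 - 8 v$
$x{\left(116 \right)} + n{\left(\left(40 + 29\right) + 14 \right)} = 4 \cdot 116^{2} - \left(8 + 8 \left(\left(40 + 29\right) + 14\right)\right) = 4 \cdot 13456 - \left(8 + 8 \left(69 + 14\right)\right) = 53824 - 672 = 53152$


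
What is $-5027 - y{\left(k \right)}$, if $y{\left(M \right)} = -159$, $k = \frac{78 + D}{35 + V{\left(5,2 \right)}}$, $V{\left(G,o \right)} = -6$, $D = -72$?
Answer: $-4868$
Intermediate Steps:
$k = \frac{6}{29}$ ($k = \frac{78 - 72}{35 - 6} = \frac{6}{29} \approx 0.2069$)
$-5027 - y{\left(k \right)} = -5027 - -159 = -5027 + 159 = -4868$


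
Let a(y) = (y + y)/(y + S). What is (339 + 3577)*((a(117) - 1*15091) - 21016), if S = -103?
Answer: -989306912/7 ≈ -1.4133e+8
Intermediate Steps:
a(y) = 2*y/(-103 + y) (a(y) = (y + y)/(y - 103) = (2*y)/(-103 + y) = 2*y/(-103 + y))
(339 + 3577)*((a(117) - 1*15091) - 21016) = (339 + 3577)*((2*117/(-103 + 117) - 1*15091) - 21016) = 3916*((2*117/14 - 15091) - 21016) = 3916*((2*117*(1/14) - 15091) - 21016) = 3916*((117/7 - 15091) - 21016) = 3916*(-105520/7 - 21016) = 3916*(-252632/7) = -989306912/7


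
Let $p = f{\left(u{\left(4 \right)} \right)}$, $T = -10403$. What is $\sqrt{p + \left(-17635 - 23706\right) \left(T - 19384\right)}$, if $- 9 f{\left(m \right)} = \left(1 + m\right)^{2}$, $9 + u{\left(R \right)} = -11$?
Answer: $\frac{\sqrt{11082818942}}{3} \approx 35092.0$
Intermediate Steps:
$u{\left(R \right)} = -20$ ($u{\left(R \right)} = -9 - 11 = -20$)
$f{\left(m \right)} = - \frac{\left(1 + m\right)^{2}}{9}$
$p = - \frac{361}{9}$ ($p = - \frac{\left(1 - 20\right)^{2}}{9} = - \frac{\left(-19\right)^{2}}{9} = \left(- \frac{1}{9}\right) 361 = - \frac{361}{9} \approx -40.111$)
$\sqrt{p + \left(-17635 - 23706\right) \left(T - 19384\right)} = \sqrt{- \frac{361}{9} + \left(-17635 - 23706\right) \left(-10403 - 19384\right)} = \sqrt{- \frac{361}{9} - -1231424367} = \sqrt{- \frac{361}{9} + 1231424367} = \sqrt{\frac{11082818942}{9}} = \frac{\sqrt{11082818942}}{3}$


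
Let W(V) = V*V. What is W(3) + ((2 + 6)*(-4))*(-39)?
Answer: 1257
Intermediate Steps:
W(V) = V²
W(3) + ((2 + 6)*(-4))*(-39) = 3² + ((2 + 6)*(-4))*(-39) = 9 + (8*(-4))*(-39) = 9 - 32*(-39) = 9 + 1248 = 1257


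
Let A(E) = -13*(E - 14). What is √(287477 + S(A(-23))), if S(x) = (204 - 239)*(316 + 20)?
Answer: √275717 ≈ 525.09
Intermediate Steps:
A(E) = 182 - 13*E (A(E) = -13*(-14 + E) = 182 - 13*E)
S(x) = -11760 (S(x) = -35*336 = -11760)
√(287477 + S(A(-23))) = √(287477 - 11760) = √275717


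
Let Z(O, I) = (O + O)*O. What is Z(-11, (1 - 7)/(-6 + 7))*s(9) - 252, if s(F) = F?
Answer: 1926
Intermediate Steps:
Z(O, I) = 2*O² (Z(O, I) = (2*O)*O = 2*O²)
Z(-11, (1 - 7)/(-6 + 7))*s(9) - 252 = (2*(-11)²)*9 - 252 = (2*121)*9 - 252 = 242*9 - 252 = 2178 - 252 = 1926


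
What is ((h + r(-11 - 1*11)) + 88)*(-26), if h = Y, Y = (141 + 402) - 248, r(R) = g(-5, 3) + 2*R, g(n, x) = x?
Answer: -8892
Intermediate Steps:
r(R) = 3 + 2*R
Y = 295 (Y = 543 - 248 = 295)
h = 295
((h + r(-11 - 1*11)) + 88)*(-26) = ((295 + (3 + 2*(-11 - 1*11))) + 88)*(-26) = ((295 + (3 + 2*(-11 - 11))) + 88)*(-26) = ((295 + (3 + 2*(-22))) + 88)*(-26) = ((295 + (3 - 44)) + 88)*(-26) = ((295 - 41) + 88)*(-26) = (254 + 88)*(-26) = 342*(-26) = -8892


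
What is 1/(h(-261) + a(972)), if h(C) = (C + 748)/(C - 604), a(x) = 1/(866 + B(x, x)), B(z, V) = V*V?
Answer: -163597450/92106137 ≈ -1.7762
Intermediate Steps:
B(z, V) = V²
a(x) = 1/(866 + x²)
h(C) = (748 + C)/(-604 + C)
1/(h(-261) + a(972)) = 1/((748 - 261)/(-604 - 261) + 1/(866 + 972²)) = 1/(487/(-865) + 1/(866 + 944784)) = 1/(-1/865*487 + 1/945650) = 1/(-487/865 + 1/945650) = 1/(-92106137/163597450) = -163597450/92106137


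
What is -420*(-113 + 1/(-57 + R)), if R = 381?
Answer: 1281385/27 ≈ 47459.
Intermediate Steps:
-420*(-113 + 1/(-57 + R)) = -420*(-113 + 1/(-57 + 381)) = -420*(-113 + 1/324) = -420*(-36611/324) = 1281385/27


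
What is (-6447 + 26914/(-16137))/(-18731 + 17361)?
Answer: 104062153/22107690 ≈ 4.7071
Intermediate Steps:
(-6447 + 26914/(-16137))/(-18731 + 17361) = (-6447 + 26914*(-1/16137))/(-1370) = (-6447 - 26914/16137)*(-1/1370) = -104062153/16137*(-1/1370) = 104062153/22107690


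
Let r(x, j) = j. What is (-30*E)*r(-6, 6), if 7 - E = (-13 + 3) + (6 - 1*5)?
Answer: -2880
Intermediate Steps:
E = 16 (E = 7 - ((-13 + 3) + (6 - 1*5)) = 7 - (-10 + (6 - 5)) = 7 - (-10 + 1) = 7 - 1*(-9) = 7 + 9 = 16)
(-30*E)*r(-6, 6) = -30*16*6 = -480*6 = -2880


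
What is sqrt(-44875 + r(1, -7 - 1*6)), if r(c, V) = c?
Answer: 9*I*sqrt(554) ≈ 211.83*I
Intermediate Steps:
sqrt(-44875 + r(1, -7 - 1*6)) = sqrt(-44875 + 1) = sqrt(-44874) = 9*I*sqrt(554)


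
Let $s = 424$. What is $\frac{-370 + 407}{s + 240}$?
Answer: $\frac{37}{664} \approx 0.055723$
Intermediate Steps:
$\frac{-370 + 407}{s + 240} = \frac{-370 + 407}{424 + 240} = \frac{37}{664}$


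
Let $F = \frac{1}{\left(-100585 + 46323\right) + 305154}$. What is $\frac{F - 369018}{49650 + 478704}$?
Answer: $- \frac{92583664055}{132559791768} \approx -0.69843$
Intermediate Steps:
$F = \frac{1}{250892}$ ($F = \frac{1}{-54262 + 305154} = \frac{1}{250892} \approx 3.9858 \cdot 10^{-6}$)
$\frac{F - 369018}{49650 + 478704} = \frac{\frac{1}{250892} - 369018}{49650 + 478704} = \frac{\frac{1}{250892} - 369018}{528354} = \left(\frac{1}{250892} - 369018\right) \frac{1}{528354} = \left(- \frac{92583664055}{250892}\right) \frac{1}{528354} = - \frac{92583664055}{132559791768}$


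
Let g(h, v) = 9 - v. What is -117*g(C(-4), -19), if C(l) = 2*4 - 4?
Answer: -3276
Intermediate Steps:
C(l) = 4 (C(l) = 8 - 4 = 4)
-117*g(C(-4), -19) = -117*(9 - 1*(-19)) = -117*(9 + 19) = -117*28 = -3276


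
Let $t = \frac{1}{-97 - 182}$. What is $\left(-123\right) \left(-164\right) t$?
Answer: $- \frac{6724}{93} \approx -72.301$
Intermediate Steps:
$t = - \frac{1}{279}$ ($t = \frac{1}{-279} = - \frac{1}{279} \approx -0.0035842$)
$\left(-123\right) \left(-164\right) t = \left(-123\right) \left(-164\right) \left(- \frac{1}{279}\right) = 20172 \left(- \frac{1}{279}\right) = - \frac{6724}{93}$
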